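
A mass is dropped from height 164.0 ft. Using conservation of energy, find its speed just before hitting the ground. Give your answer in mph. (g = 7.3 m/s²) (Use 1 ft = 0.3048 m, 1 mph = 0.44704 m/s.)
Convert to SI: h = 49.9872 m
mgh = ½mv² ⇒ v = √(2gh) = √(2·7.3·49.9872) = 27.0151 m/s = 60.43 mph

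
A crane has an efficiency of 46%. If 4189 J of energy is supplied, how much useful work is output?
W_out = η·W_in = 0.46·4189 = 1926.94 J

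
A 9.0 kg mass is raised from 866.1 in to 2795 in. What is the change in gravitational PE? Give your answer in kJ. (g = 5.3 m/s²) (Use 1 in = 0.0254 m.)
Convert to SI: m = 9.0 kg, Δh = 48.9941 m
ΔPE = mgΔh = (9.0)(5.3)(48.9941) = 2337.02 J = 2.337 kJ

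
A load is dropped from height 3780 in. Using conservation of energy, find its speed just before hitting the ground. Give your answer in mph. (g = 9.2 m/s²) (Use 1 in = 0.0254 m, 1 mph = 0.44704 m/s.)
Convert to SI: h = 96.012 m
mgh = ½mv² ⇒ v = √(2gh) = √(2·9.2·96.012) = 42.0312 m/s = 94.02 mph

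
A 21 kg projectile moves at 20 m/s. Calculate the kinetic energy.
KE = ½mv² = ½(21)(20)² = 4200.0 J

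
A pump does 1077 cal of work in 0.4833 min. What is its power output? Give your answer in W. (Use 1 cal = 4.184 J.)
Convert to SI: W = 4506.17 J, t = 28.998 s
P = W/t = 4506.17/28.998 = 155.4 W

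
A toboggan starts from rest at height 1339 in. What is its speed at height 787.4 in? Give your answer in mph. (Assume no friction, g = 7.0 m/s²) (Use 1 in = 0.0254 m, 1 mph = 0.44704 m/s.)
Convert to SI: h₁−h₂ = 14.0106 m
mgh₁ = mgh₂ + ½mv² ⇒ v = √(2g(h₁−h₂)) = √(2·7.0·14.0106) = 14.0053 m/s = 31.33 mph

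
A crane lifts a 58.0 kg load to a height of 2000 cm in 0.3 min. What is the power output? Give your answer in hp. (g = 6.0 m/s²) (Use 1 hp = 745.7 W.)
Convert to SI: m = 58.0 kg, h = 20.0 m, t = 18.0 s
P = mgh/t = (58.0)(6.0)(20.0)/18.0 = 386.667 W = 0.5185 hp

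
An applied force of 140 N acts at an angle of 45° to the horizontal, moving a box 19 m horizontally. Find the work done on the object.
W = F·d·cosθ = (140)(19)cos(45°) = 1881 J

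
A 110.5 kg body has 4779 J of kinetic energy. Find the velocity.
v = √(2·KE/m) = √(2·4779/110.5) = 9.3 m/s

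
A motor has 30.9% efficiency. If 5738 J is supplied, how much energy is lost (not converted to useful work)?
W_lost = W_in(1 − η) = 5738·(1 − 0.309) = 3965 J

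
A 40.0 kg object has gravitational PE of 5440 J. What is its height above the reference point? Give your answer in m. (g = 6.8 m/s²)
h = PE/(mg) = 5440.0/(40.0·6.8) = 20.0 m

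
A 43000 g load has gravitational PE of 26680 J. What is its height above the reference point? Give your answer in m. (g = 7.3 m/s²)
Convert to SI: m = 43.0 kg, PE = 26680.0 J
h = PE/(mg) = 26680.0/(43.0·7.3) = 85.0 m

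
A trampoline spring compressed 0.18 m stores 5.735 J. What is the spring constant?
k = 2·PE/x² = 2·5.735/(0.18)² = 354.0 N/m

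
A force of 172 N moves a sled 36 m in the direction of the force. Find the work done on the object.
W = F·d = (172)(36) = 6192 J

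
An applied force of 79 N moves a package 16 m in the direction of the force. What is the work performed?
W = F·d = (79)(16) = 1264 J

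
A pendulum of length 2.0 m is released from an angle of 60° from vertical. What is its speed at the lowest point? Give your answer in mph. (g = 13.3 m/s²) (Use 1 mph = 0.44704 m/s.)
h = L(1 − cosθ) = 2.0(1 − cos60°) = 1.0 m
v = √(2gh) = √(2·13.3·1.0) = 5.15752 m/s = 11.54 mph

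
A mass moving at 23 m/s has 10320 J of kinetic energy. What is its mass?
m = 2·KE/v² = 2·10320/(23)² = 39.02 kg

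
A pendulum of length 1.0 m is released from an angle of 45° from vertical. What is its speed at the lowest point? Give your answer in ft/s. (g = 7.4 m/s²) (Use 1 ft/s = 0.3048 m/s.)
h = L(1 − cosθ) = 1.0(1 − cos45°) = 0.292893 m
v = √(2gh) = √(2·7.4·0.292893) = 2.08202 m/s = 6.831 ft/s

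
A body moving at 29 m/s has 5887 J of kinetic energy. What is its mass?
m = 2·KE/v² = 2·5887/(29)² = 14.0 kg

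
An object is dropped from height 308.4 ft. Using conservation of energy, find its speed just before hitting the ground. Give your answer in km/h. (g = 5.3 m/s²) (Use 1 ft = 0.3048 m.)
Convert to SI: h = 94.0003 m
mgh = ½mv² ⇒ v = √(2gh) = √(2·5.3·94.0003) = 31.5659 m/s = 113.6 km/h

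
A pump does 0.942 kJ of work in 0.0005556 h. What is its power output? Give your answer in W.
Convert to SI: W = 942.0 J, t = 2.00016 s
P = W/t = 942.0/2.00016 = 471.0 W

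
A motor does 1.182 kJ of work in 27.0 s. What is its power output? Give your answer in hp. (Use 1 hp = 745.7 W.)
Convert to SI: W = 1182.0 J, t = 27.0 s
P = W/t = 1182.0/27.0 = 43.7778 W = 0.05871 hp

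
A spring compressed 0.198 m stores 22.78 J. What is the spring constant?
k = 2·PE/x² = 2·22.78/(0.198)² = 1162 N/m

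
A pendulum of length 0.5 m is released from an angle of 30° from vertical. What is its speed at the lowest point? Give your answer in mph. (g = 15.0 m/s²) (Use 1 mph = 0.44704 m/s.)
h = L(1 − cosθ) = 0.5(1 − cos30°) = 0.0669873 m
v = √(2gh) = √(2·15.0·0.0669873) = 1.41761 m/s = 3.171 mph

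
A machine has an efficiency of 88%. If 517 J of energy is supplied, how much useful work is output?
W_out = η·W_in = 0.88·517 = 454.96 J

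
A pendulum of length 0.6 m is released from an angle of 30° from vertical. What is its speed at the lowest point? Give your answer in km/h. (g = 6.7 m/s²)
h = L(1 − cosθ) = 0.6(1 − cos30°) = 0.0803848 m
v = √(2gh) = √(2·6.7·0.0803848) = 1.03786 m/s = 3.736 km/h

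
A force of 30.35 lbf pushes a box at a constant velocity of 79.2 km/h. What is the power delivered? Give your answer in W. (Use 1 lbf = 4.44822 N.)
Convert to SI: F = 135.003 N, v = 22.0 m/s
P = Fv = (135.003)(22.0) = 2970 W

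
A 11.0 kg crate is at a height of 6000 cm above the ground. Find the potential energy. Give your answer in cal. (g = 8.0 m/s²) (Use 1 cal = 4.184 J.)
Convert to SI: m = 11.0 kg, h = 60.0 m
PE = mgh = (11.0)(8.0)(60.0) = 5280.0 J = 1262 cal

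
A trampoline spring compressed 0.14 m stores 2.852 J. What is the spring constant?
k = 2·PE/x² = 2·2.852/(0.14)² = 291.0 N/m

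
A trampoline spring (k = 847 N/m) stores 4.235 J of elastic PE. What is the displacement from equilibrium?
x = √(2·PE/k) = √(2·4.235/847) = 0.1 m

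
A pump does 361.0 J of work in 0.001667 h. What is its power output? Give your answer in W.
Convert to SI: W = 361.0 J, t = 6.0012 s
P = W/t = 361.0/6.0012 = 60.15 W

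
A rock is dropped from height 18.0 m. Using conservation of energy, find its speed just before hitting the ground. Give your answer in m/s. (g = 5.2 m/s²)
mgh = ½mv² ⇒ v = √(2gh) = √(2·5.2·18.0) = 13.68 m/s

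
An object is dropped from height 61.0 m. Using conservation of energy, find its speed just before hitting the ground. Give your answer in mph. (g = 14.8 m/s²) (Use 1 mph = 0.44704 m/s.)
mgh = ½mv² ⇒ v = √(2gh) = √(2·14.8·61.0) = 42.4924 m/s = 95.05 mph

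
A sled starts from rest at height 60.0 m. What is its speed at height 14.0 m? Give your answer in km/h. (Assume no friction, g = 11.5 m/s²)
mgh₁ = mgh₂ + ½mv² ⇒ v = √(2g(h₁−h₂)) = √(2·11.5·46.0) = 32.5269 m/s = 117.1 km/h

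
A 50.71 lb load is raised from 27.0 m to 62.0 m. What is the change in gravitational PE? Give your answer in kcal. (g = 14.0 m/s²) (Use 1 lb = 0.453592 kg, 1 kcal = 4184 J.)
Convert to SI: m = 23.0017 kg, Δh = 35.0 m
ΔPE = mgΔh = (23.0017)(14.0)(35.0) = 11270.8 J = 2.694 kcal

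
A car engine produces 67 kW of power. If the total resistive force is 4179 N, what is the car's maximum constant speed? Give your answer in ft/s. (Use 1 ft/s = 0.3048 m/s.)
P = Fv ⇒ v = P/F = 67000 W/4179.0 N = 16.0325 m/s = 52.6 ft/s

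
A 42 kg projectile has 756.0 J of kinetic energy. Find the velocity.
v = √(2·KE/m) = √(2·756.0/42) = 6.0 m/s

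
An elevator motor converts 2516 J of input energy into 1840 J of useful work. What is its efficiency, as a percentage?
η = W_out/W_in = 1840/2516 = 73.13%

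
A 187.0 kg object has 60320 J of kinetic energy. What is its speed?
v = √(2·KE/m) = √(2·60320/187.0) = 25.4 m/s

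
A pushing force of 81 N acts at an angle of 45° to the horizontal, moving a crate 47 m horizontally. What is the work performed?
W = F·d·cosθ = (81)(47)cos(45°) = 2692 J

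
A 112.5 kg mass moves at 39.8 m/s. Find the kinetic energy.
KE = ½mv² = ½(112.5)(39.8)² = 89100 J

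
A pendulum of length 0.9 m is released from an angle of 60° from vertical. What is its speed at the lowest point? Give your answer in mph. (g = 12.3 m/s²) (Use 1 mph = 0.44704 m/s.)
h = L(1 − cosθ) = 0.9(1 − cos60°) = 0.45 m
v = √(2gh) = √(2·12.3·0.45) = 3.32716 m/s = 7.443 mph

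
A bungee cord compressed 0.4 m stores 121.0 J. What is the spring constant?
k = 2·PE/x² = 2·121.0/(0.4)² = 1513 N/m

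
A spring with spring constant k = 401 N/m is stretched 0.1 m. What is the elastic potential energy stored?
PE = ½kx² = ½(401)(0.1)² = 2.005 J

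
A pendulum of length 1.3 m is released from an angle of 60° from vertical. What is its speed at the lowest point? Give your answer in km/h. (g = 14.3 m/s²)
h = L(1 − cosθ) = 1.3(1 − cos60°) = 0.65 m
v = √(2gh) = √(2·14.3·0.65) = 4.31161 m/s = 15.52 km/h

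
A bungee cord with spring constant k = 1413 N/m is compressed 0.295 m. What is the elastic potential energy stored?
PE = ½kx² = ½(1413)(0.295)² = 61.48 J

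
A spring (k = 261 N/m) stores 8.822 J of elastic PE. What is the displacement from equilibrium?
x = √(2·PE/k) = √(2·8.822/261) = 0.26 m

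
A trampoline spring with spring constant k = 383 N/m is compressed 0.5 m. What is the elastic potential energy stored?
PE = ½kx² = ½(383)(0.5)² = 47.88 J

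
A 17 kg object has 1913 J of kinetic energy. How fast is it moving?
v = √(2·KE/m) = √(2·1913/17) = 15.0 m/s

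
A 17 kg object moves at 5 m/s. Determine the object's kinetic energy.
KE = ½mv² = ½(17)(5)² = 212.5 J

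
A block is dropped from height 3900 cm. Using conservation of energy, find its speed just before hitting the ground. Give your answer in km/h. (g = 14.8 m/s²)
Convert to SI: h = 39.0 m
mgh = ½mv² ⇒ v = √(2gh) = √(2·14.8·39.0) = 33.9765 m/s = 122.3 km/h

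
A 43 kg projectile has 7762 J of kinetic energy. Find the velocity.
v = √(2·KE/m) = √(2·7762/43) = 19.0 m/s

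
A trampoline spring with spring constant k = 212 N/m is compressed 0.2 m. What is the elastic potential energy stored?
PE = ½kx² = ½(212)(0.2)² = 4.24 J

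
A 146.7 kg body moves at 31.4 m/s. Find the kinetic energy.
KE = ½mv² = ½(146.7)(31.4)² = 72320 J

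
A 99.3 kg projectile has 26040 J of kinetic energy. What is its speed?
v = √(2·KE/m) = √(2·26040/99.3) = 22.9 m/s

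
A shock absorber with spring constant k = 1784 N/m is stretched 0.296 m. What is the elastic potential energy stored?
PE = ½kx² = ½(1784)(0.296)² = 78.15 J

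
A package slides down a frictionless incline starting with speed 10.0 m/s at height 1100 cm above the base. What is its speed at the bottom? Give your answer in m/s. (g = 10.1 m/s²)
Convert to SI: v₀ = 10.0 m/s, h = 11.0 m
½mv₀² + mgh = ½mv² ⇒ v = √(v₀² + 2gh) = √(10.0² + 2·10.1·11.0) = 17.95 m/s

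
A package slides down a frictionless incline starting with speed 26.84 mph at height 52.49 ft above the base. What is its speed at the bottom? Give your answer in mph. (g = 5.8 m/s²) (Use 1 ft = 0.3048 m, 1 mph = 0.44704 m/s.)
Convert to SI: v₀ = 11.9986 m/s, h = 15.999 m
½mv₀² + mgh = ½mv² ⇒ v = √(v₀² + 2gh) = √(11.9986² + 2·5.8·15.999) = 18.1536 m/s = 40.61 mph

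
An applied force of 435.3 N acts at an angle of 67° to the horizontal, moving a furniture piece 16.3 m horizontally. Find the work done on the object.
W = F·d·cosθ = (435.3)(16.3)cos(67°) = 2772 J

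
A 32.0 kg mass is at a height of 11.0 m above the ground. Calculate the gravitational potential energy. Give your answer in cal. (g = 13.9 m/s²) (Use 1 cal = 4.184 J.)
PE = mgh = (32.0)(13.9)(11.0) = 4892.8 J = 1169 cal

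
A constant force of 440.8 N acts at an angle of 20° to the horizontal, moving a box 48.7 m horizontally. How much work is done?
W = F·d·cosθ = (440.8)(48.7)cos(20°) = 20170 J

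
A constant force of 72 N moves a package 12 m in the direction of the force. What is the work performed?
W = F·d = (72)(12) = 864.0 J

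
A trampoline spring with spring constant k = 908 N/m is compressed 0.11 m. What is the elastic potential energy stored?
PE = ½kx² = ½(908)(0.11)² = 5.493 J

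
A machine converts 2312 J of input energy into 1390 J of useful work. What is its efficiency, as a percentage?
η = W_out/W_in = 1390/2312 = 60.12%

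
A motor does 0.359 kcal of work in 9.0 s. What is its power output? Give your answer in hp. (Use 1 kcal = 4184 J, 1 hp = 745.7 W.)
Convert to SI: W = 1502.06 J, t = 9.0 s
P = W/t = 1502.06/9.0 = 166.895 W = 0.2238 hp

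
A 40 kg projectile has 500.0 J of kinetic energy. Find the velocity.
v = √(2·KE/m) = √(2·500.0/40) = 5.0 m/s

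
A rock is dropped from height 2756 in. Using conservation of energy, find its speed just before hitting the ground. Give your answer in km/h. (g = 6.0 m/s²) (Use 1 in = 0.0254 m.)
Convert to SI: h = 70.0024 m
mgh = ½mv² ⇒ v = √(2gh) = √(2·6.0·70.0024) = 28.9833 m/s = 104.3 km/h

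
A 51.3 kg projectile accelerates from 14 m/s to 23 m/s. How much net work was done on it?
W = ΔKE = ½m(v₂² − v₁²) = ½(51.3)(23² − 14²) = 8541.45 J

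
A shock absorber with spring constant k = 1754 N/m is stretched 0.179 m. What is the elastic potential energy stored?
PE = ½kx² = ½(1754)(0.179)² = 28.1 J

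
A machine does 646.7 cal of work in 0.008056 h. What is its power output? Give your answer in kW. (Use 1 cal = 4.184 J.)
Convert to SI: W = 2705.79 J, t = 29.0016 s
P = W/t = 2705.79/29.0016 = 93.2981 W = 0.0933 kW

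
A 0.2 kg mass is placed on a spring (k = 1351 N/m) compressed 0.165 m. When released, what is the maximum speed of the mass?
½kx² = ½mv² ⇒ v = x√(k/m) = (0.165)√(1351/0.2) = 13.56 m/s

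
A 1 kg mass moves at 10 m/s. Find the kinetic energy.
KE = ½mv² = ½(1)(10)² = 50.0 J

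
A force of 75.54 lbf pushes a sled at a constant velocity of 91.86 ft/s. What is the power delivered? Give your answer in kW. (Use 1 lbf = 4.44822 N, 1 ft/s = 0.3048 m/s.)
Convert to SI: F = 336.019 N, v = 27.9989 m/s
P = Fv = (336.019)(27.9989) = 9408.16 W = 9.408 kW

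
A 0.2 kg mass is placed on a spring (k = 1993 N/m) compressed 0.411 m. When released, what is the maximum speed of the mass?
½kx² = ½mv² ⇒ v = x√(k/m) = (0.411)√(1993/0.2) = 41.03 m/s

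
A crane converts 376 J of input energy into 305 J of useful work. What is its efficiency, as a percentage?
η = W_out/W_in = 305/376 = 81.12%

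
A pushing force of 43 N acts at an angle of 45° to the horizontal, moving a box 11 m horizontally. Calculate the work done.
W = F·d·cosθ = (43)(11)cos(45°) = 334.5 J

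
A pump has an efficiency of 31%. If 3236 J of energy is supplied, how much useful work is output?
W_out = η·W_in = 0.31·3236 = 1003.16 J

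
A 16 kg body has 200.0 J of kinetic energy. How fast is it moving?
v = √(2·KE/m) = √(2·200.0/16) = 5.0 m/s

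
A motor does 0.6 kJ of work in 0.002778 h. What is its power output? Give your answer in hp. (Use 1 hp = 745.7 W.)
Convert to SI: W = 600.0 J, t = 10.0008 s
P = W/t = 600.0/10.0008 = 59.9952 W = 0.08045 hp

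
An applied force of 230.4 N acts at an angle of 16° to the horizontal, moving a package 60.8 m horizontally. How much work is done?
W = F·d·cosθ = (230.4)(60.8)cos(16°) = 13470 J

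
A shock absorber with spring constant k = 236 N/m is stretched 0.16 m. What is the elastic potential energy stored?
PE = ½kx² = ½(236)(0.16)² = 3.021 J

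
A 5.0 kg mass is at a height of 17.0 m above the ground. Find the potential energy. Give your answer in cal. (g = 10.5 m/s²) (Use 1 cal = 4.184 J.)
PE = mgh = (5.0)(10.5)(17.0) = 892.5 J = 213.3 cal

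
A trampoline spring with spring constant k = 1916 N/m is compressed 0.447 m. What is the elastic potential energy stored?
PE = ½kx² = ½(1916)(0.447)² = 191.4 J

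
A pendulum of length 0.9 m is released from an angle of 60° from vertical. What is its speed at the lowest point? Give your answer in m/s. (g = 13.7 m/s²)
h = L(1 − cosθ) = 0.9(1 − cos60°) = 0.45 m
v = √(2gh) = √(2·13.7·0.45) = 3.511 m/s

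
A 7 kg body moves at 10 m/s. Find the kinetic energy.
KE = ½mv² = ½(7)(10)² = 350.0 J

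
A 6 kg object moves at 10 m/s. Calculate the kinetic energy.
KE = ½mv² = ½(6)(10)² = 300.0 J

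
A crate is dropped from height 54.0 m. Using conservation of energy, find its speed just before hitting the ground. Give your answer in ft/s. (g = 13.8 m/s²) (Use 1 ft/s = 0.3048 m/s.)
mgh = ½mv² ⇒ v = √(2gh) = √(2·13.8·54.0) = 38.6057 m/s = 126.7 ft/s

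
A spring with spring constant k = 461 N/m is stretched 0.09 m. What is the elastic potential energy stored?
PE = ½kx² = ½(461)(0.09)² = 1.867 J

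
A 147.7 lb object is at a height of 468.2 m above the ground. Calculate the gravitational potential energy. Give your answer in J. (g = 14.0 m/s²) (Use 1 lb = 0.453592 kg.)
Convert to SI: m = 66.9955 kg, h = 468.2 m
PE = mgh = (66.9955)(14.0)(468.2) = 439100 J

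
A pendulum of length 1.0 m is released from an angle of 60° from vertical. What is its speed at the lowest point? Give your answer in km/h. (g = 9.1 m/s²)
h = L(1 − cosθ) = 1.0(1 − cos60°) = 0.5 m
v = √(2gh) = √(2·9.1·0.5) = 3.01662 m/s = 10.86 km/h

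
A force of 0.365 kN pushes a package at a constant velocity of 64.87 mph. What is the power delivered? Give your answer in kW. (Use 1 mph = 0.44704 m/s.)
Convert to SI: F = 365.0 N, v = 28.9995 m/s
P = Fv = (365.0)(28.9995) = 10584.8 W = 10.58 kW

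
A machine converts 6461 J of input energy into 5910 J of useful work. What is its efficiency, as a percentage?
η = W_out/W_in = 5910/6461 = 91.47%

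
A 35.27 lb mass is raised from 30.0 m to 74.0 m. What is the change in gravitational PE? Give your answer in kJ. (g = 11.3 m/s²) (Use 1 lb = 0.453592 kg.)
Convert to SI: m = 15.9982 kg, Δh = 44.0 m
ΔPE = mgΔh = (15.9982)(11.3)(44.0) = 7954.3 J = 7.954 kJ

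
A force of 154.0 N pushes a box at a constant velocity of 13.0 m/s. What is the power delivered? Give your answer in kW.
P = Fv = (154.0)(13.0) = 2002.0 W = 2.002 kW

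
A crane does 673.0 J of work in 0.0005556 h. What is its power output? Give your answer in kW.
Convert to SI: W = 673.0 J, t = 2.00016 s
P = W/t = 673.0/2.00016 = 336.473 W = 0.3365 kW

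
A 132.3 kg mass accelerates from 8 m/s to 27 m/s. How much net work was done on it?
W = ΔKE = ½m(v₂² − v₁²) = ½(132.3)(27² − 8²) = 43989.75 J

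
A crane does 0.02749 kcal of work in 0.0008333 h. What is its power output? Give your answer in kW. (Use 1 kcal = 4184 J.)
Convert to SI: W = 115.018 J, t = 2.99988 s
P = W/t = 115.018/2.99988 = 38.3409 W = 0.03834 kW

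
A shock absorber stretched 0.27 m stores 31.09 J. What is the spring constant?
k = 2·PE/x² = 2·31.09/(0.27)² = 852.9 N/m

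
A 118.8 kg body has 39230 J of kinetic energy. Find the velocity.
v = √(2·KE/m) = √(2·39230/118.8) = 25.7 m/s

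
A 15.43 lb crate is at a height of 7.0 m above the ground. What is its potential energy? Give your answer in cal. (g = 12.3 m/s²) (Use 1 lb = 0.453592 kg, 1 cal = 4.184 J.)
Convert to SI: m = 6.99892 kg, h = 7.0 m
PE = mgh = (6.99892)(12.3)(7.0) = 602.607 J = 144.0 cal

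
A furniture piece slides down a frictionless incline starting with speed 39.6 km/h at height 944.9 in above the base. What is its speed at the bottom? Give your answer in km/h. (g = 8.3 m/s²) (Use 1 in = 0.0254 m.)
Convert to SI: v₀ = 11.0 m/s, h = 24.0005 m
½mv₀² + mgh = ½mv² ⇒ v = √(v₀² + 2gh) = √(11.0² + 2·8.3·24.0005) = 22.7905 m/s = 82.05 km/h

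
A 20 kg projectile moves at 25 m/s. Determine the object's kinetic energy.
KE = ½mv² = ½(20)(25)² = 6250.0 J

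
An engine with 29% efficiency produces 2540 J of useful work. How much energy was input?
W_in = W_out/η = 2540/0.29 = 8759 J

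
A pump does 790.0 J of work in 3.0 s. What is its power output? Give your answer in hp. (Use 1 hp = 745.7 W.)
P = W/t = 790.0/3.0 = 263.333 W = 0.3531 hp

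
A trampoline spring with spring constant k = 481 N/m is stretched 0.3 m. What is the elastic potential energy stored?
PE = ½kx² = ½(481)(0.3)² = 21.65 J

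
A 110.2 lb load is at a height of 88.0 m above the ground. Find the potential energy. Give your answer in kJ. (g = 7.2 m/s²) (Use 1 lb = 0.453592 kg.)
Convert to SI: m = 49.9858 kg, h = 88.0 m
PE = mgh = (49.9858)(7.2)(88.0) = 31671.0 J = 31.67 kJ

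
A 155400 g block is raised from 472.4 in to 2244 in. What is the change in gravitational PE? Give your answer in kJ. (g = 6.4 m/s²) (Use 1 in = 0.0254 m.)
Convert to SI: m = 155.4 kg, Δh = 44.9986 m
ΔPE = mgΔh = (155.4)(6.4)(44.9986) = 44753.8 J = 44.75 kJ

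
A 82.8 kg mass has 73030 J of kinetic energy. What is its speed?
v = √(2·KE/m) = √(2·73030/82.8) = 42.0 m/s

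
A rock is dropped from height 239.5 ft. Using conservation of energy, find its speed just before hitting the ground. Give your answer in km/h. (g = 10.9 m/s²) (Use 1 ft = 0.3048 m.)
Convert to SI: h = 72.9996 m
mgh = ½mv² ⇒ v = √(2gh) = √(2·10.9·72.9996) = 39.8922 m/s = 143.6 km/h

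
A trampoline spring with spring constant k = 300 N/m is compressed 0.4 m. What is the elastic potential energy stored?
PE = ½kx² = ½(300)(0.4)² = 24.0 J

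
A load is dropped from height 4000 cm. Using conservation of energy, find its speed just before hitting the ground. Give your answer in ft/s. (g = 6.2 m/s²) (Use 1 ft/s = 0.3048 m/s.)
Convert to SI: h = 40.0 m
mgh = ½mv² ⇒ v = √(2gh) = √(2·6.2·40.0) = 22.2711 m/s = 73.07 ft/s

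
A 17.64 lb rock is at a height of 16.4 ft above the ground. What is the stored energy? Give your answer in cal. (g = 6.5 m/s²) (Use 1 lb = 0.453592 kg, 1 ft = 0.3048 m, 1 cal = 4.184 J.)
Convert to SI: m = 8.00136 kg, h = 4.99872 m
PE = mgh = (8.00136)(6.5)(4.99872) = 259.978 J = 62.14 cal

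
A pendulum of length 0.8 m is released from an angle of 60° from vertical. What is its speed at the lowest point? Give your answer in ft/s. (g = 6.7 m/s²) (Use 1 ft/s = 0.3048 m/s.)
h = L(1 − cosθ) = 0.8(1 − cos60°) = 0.4 m
v = √(2gh) = √(2·6.7·0.4) = 2.31517 m/s = 7.596 ft/s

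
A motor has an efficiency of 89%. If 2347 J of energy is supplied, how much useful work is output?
W_out = η·W_in = 0.89·2347 = 2088.83 J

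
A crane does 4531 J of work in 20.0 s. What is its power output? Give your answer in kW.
P = W/t = 4531.0/20.0 = 226.55 W = 0.2266 kW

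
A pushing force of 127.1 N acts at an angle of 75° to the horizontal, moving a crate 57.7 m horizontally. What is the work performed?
W = F·d·cosθ = (127.1)(57.7)cos(75°) = 1898 J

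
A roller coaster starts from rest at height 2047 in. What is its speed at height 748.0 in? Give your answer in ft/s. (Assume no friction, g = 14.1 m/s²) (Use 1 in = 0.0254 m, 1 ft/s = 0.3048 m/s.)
Convert to SI: h₁−h₂ = 32.9946 m
mgh₁ = mgh₂ + ½mv² ⇒ v = √(2g(h₁−h₂)) = √(2·14.1·32.9946) = 30.5032 m/s = 100.1 ft/s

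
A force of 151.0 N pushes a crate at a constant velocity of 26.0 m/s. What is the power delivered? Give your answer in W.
P = Fv = (151.0)(26.0) = 3926 W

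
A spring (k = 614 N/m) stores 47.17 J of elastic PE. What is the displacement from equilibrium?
x = √(2·PE/k) = √(2·47.17/614) = 0.392 m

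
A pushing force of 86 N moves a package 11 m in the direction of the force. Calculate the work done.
W = F·d = (86)(11) = 946.0 J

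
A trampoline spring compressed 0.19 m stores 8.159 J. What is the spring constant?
k = 2·PE/x² = 2·8.159/(0.19)² = 452.0 N/m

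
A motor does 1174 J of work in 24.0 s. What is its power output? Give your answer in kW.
P = W/t = 1174.0/24.0 = 48.9167 W = 0.04892 kW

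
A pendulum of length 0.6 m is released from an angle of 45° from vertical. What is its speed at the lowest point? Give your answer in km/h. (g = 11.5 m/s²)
h = L(1 − cosθ) = 0.6(1 − cos45°) = 0.175736 m
v = √(2gh) = √(2·11.5·0.175736) = 2.01045 m/s = 7.238 km/h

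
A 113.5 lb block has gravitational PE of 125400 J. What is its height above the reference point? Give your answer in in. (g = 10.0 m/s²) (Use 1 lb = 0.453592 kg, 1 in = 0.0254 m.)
Convert to SI: m = 51.4827 kg, PE = 125400 J
h = PE/(mg) = 125400/(51.4827·10.0) = 243.577 m = 9590 in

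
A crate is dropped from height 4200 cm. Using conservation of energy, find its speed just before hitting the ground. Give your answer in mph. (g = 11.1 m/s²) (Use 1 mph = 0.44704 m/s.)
Convert to SI: h = 42.0 m
mgh = ½mv² ⇒ v = √(2gh) = √(2·11.1·42.0) = 30.5352 m/s = 68.31 mph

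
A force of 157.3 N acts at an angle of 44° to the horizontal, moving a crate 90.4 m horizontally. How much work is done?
W = F·d·cosθ = (157.3)(90.4)cos(44°) = 10230 J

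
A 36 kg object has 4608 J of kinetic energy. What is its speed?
v = √(2·KE/m) = √(2·4608/36) = 16.0 m/s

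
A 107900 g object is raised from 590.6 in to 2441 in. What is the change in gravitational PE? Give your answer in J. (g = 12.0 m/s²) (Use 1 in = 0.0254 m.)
Convert to SI: m = 107.9 kg, Δh = 47.0002 m
ΔPE = mgΔh = (107.9)(12.0)(47.0002) = 60860 J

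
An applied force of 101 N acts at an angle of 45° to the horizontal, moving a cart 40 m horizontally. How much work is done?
W = F·d·cosθ = (101)(40)cos(45°) = 2857 J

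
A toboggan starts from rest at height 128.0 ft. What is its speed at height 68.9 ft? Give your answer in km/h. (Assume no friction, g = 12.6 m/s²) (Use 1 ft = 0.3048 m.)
Convert to SI: h₁−h₂ = 18.0137 m
mgh₁ = mgh₂ + ½mv² ⇒ v = √(2g(h₁−h₂)) = √(2·12.6·18.0137) = 21.306 m/s = 76.7 km/h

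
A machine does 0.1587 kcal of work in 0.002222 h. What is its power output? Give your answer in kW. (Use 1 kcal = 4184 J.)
Convert to SI: W = 664.001 J, t = 7.9992 s
P = W/t = 664.001/7.9992 = 83.0084 W = 0.08301 kW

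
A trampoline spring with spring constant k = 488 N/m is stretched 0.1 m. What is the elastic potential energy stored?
PE = ½kx² = ½(488)(0.1)² = 2.44 J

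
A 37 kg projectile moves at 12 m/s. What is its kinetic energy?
KE = ½mv² = ½(37)(12)² = 2664.0 J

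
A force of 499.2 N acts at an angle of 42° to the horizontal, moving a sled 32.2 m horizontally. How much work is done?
W = F·d·cosθ = (499.2)(32.2)cos(42°) = 11950 J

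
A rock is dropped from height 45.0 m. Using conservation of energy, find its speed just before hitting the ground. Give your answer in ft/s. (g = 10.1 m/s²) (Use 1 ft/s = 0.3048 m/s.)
mgh = ½mv² ⇒ v = √(2gh) = √(2·10.1·45.0) = 30.1496 m/s = 98.92 ft/s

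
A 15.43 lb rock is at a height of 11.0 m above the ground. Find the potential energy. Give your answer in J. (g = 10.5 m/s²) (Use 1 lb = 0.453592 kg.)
Convert to SI: m = 6.99892 kg, h = 11.0 m
PE = mgh = (6.99892)(10.5)(11.0) = 808.4 J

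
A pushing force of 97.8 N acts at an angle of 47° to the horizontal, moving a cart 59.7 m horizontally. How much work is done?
W = F·d·cosθ = (97.8)(59.7)cos(47°) = 3982 J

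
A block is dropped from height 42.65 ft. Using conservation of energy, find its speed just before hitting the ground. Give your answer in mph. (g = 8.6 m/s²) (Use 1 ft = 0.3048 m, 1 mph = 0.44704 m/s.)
Convert to SI: h = 12.9997 m
mgh = ½mv² ⇒ v = √(2gh) = √(2·8.6·12.9997) = 14.9531 m/s = 33.45 mph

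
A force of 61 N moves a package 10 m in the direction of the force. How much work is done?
W = F·d = (61)(10) = 610.0 J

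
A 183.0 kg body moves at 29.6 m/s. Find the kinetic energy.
KE = ½mv² = ½(183.0)(29.6)² = 80170 J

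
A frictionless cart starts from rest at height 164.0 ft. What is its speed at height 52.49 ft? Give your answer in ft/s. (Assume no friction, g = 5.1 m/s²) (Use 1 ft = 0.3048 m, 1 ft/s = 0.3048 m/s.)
Convert to SI: h₁−h₂ = 33.9882 m
mgh₁ = mgh₂ + ½mv² ⇒ v = √(2g(h₁−h₂)) = √(2·5.1·33.9882) = 18.6193 m/s = 61.09 ft/s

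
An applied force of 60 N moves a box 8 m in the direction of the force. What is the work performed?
W = F·d = (60)(8) = 480.0 J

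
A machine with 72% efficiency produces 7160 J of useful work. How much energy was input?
W_in = W_out/η = 7160/0.72 = 9944 J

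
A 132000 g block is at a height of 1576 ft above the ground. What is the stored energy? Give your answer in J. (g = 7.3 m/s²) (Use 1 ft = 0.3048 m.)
Convert to SI: m = 132.0 kg, h = 480.365 m
PE = mgh = (132.0)(7.3)(480.365) = 462900 J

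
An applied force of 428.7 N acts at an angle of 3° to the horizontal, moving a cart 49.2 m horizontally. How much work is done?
W = F·d·cosθ = (428.7)(49.2)cos(3°) = 21060 J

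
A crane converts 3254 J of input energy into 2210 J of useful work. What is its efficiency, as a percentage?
η = W_out/W_in = 2210/3254 = 67.92%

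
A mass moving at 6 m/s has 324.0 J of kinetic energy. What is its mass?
m = 2·KE/v² = 2·324.0/(6)² = 18.0 kg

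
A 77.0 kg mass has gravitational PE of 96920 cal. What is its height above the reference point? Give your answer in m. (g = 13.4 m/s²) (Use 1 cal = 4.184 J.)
Convert to SI: m = 77.0 kg, PE = 405513 J
h = PE/(mg) = 405513/(77.0·13.4) = 393.0 m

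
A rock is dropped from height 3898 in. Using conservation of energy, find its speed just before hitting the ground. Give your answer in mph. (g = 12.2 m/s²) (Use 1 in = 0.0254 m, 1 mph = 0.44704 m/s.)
Convert to SI: h = 99.0092 m
mgh = ½mv² ⇒ v = √(2gh) = √(2·12.2·99.0092) = 49.151 m/s = 109.9 mph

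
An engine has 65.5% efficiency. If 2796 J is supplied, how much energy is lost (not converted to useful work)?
W_lost = W_in(1 − η) = 2796·(1 − 0.655) = 964.6 J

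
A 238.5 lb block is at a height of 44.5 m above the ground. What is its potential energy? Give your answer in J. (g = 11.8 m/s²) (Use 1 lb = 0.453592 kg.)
Convert to SI: m = 108.182 kg, h = 44.5 m
PE = mgh = (108.182)(11.8)(44.5) = 56810 J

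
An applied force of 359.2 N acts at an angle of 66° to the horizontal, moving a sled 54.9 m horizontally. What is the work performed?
W = F·d·cosθ = (359.2)(54.9)cos(66°) = 8021 J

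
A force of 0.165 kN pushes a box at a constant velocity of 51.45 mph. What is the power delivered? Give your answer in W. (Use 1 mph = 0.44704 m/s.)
Convert to SI: F = 165.0 N, v = 23.0002 m/s
P = Fv = (165.0)(23.0002) = 3795 W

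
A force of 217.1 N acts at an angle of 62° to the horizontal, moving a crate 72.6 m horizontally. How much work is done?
W = F·d·cosθ = (217.1)(72.6)cos(62°) = 7400 J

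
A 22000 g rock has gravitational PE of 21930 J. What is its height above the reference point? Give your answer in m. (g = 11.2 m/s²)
Convert to SI: m = 22.0 kg, PE = 21930.0 J
h = PE/(mg) = 21930.0/(22.0·11.2) = 89.0 m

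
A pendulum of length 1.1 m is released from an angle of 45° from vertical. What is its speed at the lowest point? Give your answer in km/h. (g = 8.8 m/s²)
h = L(1 − cosθ) = 1.1(1 − cos45°) = 0.322183 m
v = √(2gh) = √(2·8.8·0.322183) = 2.38126 m/s = 8.573 km/h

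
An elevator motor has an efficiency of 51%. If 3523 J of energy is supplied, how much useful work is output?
W_out = η·W_in = 0.51·3523 = 1796.73 J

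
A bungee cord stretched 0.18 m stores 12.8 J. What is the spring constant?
k = 2·PE/x² = 2·12.8/(0.18)² = 790.1 N/m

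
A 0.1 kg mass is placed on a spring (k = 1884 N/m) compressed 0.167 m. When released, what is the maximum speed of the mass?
½kx² = ½mv² ⇒ v = x√(k/m) = (0.167)√(1884/0.1) = 22.92 m/s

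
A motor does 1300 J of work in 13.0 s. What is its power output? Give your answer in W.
P = W/t = 1300.0/13.0 = 100.0 W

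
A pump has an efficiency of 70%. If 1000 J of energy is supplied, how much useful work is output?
W_out = η·W_in = 0.7·1000 = 700.0 J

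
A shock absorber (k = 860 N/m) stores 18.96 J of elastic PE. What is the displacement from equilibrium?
x = √(2·PE/k) = √(2·18.96/860) = 0.21 m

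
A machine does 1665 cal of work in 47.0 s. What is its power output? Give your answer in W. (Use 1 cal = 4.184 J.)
Convert to SI: W = 6966.36 J, t = 47.0 s
P = W/t = 6966.36/47.0 = 148.2 W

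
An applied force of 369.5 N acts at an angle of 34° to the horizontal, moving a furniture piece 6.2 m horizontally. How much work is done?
W = F·d·cosθ = (369.5)(6.2)cos(34°) = 1899 J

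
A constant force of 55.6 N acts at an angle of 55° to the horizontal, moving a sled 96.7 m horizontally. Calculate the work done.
W = F·d·cosθ = (55.6)(96.7)cos(55°) = 3084 J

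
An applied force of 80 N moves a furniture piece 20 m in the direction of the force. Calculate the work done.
W = F·d = (80)(20) = 1600 J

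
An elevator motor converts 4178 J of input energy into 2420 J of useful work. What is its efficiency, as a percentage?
η = W_out/W_in = 2420/4178 = 57.92%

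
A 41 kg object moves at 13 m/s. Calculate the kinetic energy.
KE = ½mv² = ½(41)(13)² = 3464.5 J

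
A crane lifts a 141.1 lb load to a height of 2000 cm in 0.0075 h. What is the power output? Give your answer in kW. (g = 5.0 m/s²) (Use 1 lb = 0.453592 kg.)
Convert to SI: m = 64.0018 kg, h = 20.0 m, t = 27.0 s
P = mgh/t = (64.0018)(5.0)(20.0)/27.0 = 237.044 W = 0.237 kW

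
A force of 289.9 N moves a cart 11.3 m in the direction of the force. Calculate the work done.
W = F·d = (289.9)(11.3) = 3276 J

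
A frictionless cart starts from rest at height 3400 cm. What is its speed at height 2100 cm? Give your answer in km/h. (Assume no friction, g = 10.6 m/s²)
Convert to SI: h₁−h₂ = 13.0 m
mgh₁ = mgh₂ + ½mv² ⇒ v = √(2g(h₁−h₂)) = √(2·10.6·13.0) = 16.6012 m/s = 59.76 km/h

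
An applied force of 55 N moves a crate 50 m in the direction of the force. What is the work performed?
W = F·d = (55)(50) = 2750 J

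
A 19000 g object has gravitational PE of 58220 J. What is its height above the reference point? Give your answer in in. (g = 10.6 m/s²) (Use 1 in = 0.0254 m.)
Convert to SI: m = 19.0 kg, PE = 58220.0 J
h = PE/(mg) = 58220.0/(19.0·10.6) = 289.076 m = 11380 in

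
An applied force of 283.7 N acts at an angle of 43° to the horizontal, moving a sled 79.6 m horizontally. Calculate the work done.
W = F·d·cosθ = (283.7)(79.6)cos(43°) = 16520 J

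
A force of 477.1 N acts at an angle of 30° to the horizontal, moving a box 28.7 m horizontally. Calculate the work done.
W = F·d·cosθ = (477.1)(28.7)cos(30°) = 11860 J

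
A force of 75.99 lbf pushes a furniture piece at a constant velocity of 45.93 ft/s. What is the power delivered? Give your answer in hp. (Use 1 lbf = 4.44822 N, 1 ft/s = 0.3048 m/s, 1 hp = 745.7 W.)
Convert to SI: F = 338.02 N, v = 13.9995 m/s
P = Fv = (338.02)(13.9995) = 4732.1 W = 6.346 hp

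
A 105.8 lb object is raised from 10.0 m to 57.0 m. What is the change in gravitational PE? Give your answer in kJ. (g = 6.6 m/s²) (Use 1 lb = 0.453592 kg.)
Convert to SI: m = 47.99 kg, Δh = 47.0 m
ΔPE = mgΔh = (47.99)(6.6)(47.0) = 14886.5 J = 14.89 kJ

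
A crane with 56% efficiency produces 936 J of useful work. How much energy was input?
W_in = W_out/η = 936/0.56 = 1671 J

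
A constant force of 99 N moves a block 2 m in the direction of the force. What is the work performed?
W = F·d = (99)(2) = 198.0 J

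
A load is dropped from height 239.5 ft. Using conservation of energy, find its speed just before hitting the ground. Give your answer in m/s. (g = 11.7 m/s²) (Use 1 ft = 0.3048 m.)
Convert to SI: h = 72.9996 m
mgh = ½mv² ⇒ v = √(2gh) = √(2·11.7·72.9996) = 41.33 m/s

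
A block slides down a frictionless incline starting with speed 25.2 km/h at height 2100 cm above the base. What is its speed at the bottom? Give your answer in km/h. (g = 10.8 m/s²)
Convert to SI: v₀ = 7.0 m/s, h = 21.0 m
½mv₀² + mgh = ½mv² ⇒ v = √(v₀² + 2gh) = √(7.0² + 2·10.8·21.0) = 22.4187 m/s = 80.71 km/h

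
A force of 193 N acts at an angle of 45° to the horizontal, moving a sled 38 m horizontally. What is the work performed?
W = F·d·cosθ = (193)(38)cos(45°) = 5186 J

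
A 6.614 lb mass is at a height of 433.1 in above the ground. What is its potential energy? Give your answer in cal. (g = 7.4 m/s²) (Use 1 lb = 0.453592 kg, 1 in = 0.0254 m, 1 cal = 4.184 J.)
Convert to SI: m = 3.00006 kg, h = 11.0007 m
PE = mgh = (3.00006)(7.4)(11.0007) = 244.221 J = 58.37 cal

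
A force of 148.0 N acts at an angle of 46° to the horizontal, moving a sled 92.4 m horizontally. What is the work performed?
W = F·d·cosθ = (148.0)(92.4)cos(46°) = 9500 J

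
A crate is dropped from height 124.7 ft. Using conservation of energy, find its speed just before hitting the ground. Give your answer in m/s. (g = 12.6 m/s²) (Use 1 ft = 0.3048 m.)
Convert to SI: h = 38.0086 m
mgh = ½mv² ⇒ v = √(2gh) = √(2·12.6·38.0086) = 30.95 m/s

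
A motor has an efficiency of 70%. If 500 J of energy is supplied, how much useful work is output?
W_out = η·W_in = 0.7·500 = 350.0 J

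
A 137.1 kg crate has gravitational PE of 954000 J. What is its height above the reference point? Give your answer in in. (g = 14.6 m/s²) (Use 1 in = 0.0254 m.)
h = PE/(mg) = 954000/(137.1·14.6) = 476.604 m = 18760 in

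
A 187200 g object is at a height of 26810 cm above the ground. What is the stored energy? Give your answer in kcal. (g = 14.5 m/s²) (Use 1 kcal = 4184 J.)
Convert to SI: m = 187.2 kg, h = 268.1 m
PE = mgh = (187.2)(14.5)(268.1) = 727731 J = 173.9 kcal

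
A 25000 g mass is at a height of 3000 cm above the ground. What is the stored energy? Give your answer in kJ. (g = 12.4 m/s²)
Convert to SI: m = 25.0 kg, h = 30.0 m
PE = mgh = (25.0)(12.4)(30.0) = 9300.0 J = 9.3 kJ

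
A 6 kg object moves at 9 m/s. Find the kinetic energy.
KE = ½mv² = ½(6)(9)² = 243.0 J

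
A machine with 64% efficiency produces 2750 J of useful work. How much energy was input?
W_in = W_out/η = 2750/0.64 = 4297 J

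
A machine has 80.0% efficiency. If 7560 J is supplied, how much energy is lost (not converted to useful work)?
W_lost = W_in(1 − η) = 7560·(1 − 0.8) = 1512 J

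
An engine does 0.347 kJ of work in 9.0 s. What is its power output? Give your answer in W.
Convert to SI: W = 347.0 J, t = 9.0 s
P = W/t = 347.0/9.0 = 38.56 W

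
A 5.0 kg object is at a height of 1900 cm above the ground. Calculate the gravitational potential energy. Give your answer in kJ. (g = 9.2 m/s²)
Convert to SI: m = 5.0 kg, h = 19.0 m
PE = mgh = (5.0)(9.2)(19.0) = 874.0 J = 0.874 kJ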